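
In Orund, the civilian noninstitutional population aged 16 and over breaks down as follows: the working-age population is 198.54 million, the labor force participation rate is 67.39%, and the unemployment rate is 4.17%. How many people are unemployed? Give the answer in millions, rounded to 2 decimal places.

About 5.58 million are unemployed.

Labor force = 0.6739 × 198.54 = 133.80 million.
Unemployed = 0.0417 × 133.80 ≈ 5.58 million.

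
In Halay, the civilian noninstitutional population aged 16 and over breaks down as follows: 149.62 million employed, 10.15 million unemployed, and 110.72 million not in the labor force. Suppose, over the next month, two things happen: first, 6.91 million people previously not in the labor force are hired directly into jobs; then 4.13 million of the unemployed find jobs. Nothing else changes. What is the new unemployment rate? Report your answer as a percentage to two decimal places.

New unemployment rate ≈ 3.61%.

Initially, labor force = 149.62 + 10.15 = 159.77 million, so u = 10.15/159.77 = 6.35%.
After the first change, employed and labor force both rise by 6.91; unemployed unchanged → E = 156.53, U = 10.15, labor force = 166.68 million.
After the second change, unemployed falls and employed rises by 4.13; labor force unchanged → E = 160.66, U = 6.02, labor force = 166.68 million.
New unemployment rate = 6.02 / 166.68 = 3.61%.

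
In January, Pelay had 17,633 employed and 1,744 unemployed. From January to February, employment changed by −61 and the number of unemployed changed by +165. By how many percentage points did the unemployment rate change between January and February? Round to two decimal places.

The unemployment rate changed by +0.80 percentage points.

January: labor force = 17,633 + 1,744 = 19,377; u = 1,744/19,377 = 9.00%.
February: labor force = 17,572 + 1,909 = 19,481; u = 1,909/19,481 = 9.80%.
Change = 9.80% − 9.00% = +0.80 pp.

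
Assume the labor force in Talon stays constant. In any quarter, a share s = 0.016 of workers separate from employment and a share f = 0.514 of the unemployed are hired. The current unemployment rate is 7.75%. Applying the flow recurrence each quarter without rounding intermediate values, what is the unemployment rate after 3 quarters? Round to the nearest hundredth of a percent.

Unemployment rate after three quarters ≈ 3.51%.

With a fixed labor force, u_{t+1} = u_t + s·(1−u_t) − f·u_t = u_t·(1−s−f) + s.
Here 1−s−f = 0.470 and s = 0.016.
u_1 = 0.077500 × 0.470 + 0.016 = 0.052425.
u_2 = 0.052425 × 0.470 + 0.016 = 0.040640.
u_3 = 0.040640 × 0.470 + 0.016 = 0.035101.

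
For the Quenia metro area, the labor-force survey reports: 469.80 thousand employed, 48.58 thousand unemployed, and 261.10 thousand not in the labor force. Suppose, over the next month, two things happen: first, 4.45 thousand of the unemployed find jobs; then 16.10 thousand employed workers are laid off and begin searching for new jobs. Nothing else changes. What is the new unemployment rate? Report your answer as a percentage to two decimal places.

New unemployment rate ≈ 11.62%.

Initially, labor force = 469.80 + 48.58 = 518.38 thousand, so u = 48.58/518.38 = 9.37%.
After the first change, unemployed falls and employed rises by 4.45; labor force unchanged → E = 474.25, U = 44.13, labor force = 518.38 thousand.
After the second change, employed falls and unemployed rises by 16.10; labor force unchanged → E = 458.15, U = 60.23, labor force = 518.38 thousand.
New unemployment rate = 60.23 / 518.38 = 11.62%.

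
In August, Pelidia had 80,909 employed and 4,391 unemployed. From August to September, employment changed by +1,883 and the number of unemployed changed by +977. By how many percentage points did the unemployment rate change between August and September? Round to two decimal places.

August: labor force = 80,909 + 4,391 = 85,300; u = 4,391/85,300 = 5.15%.
September: labor force = 82,792 + 5,368 = 88,160; u = 5,368/88,160 = 6.09%.
Change = 6.09% − 5.15% = +0.94 pp.

The unemployment rate changed by +0.94 percentage points.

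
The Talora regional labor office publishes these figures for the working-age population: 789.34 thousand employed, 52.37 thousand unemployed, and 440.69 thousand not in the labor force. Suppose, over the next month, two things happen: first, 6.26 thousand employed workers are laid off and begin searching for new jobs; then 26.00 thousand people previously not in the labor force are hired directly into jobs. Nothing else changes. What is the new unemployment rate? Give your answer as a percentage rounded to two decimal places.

Initially, labor force = 789.34 + 52.37 = 841.71 thousand, so u = 52.37/841.71 = 6.22%.
After the first change, employed falls and unemployed rises by 6.26; labor force unchanged → E = 783.08, U = 58.63, labor force = 841.71 thousand.
After the second change, employed and labor force both rise by 26.00; unemployed unchanged → E = 809.08, U = 58.63, labor force = 867.71 thousand.
New unemployment rate = 58.63 / 867.71 = 6.76%.

New unemployment rate ≈ 6.76%.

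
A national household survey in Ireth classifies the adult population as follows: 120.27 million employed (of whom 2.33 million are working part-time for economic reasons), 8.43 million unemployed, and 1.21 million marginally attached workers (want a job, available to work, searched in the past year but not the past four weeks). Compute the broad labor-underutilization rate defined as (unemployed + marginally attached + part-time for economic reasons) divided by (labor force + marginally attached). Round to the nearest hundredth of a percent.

Broad underutilization rate ≈ 9.21%.

Labor force = 120.27 + 8.43 = 128.70 million.
Numerator = 8.43 + 1.21 + 2.33 = 11.97 million.
Denominator = 128.70 + 1.21 = 129.91 million.
Broad rate = 11.97 / 129.91 = 9.21%.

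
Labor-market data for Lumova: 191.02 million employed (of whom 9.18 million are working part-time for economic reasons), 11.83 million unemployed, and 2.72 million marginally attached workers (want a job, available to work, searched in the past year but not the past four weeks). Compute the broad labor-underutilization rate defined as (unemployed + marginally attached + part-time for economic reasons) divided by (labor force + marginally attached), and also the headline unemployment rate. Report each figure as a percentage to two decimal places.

Labor force = 191.02 + 11.83 = 202.85 million.
Numerator = 11.83 + 2.72 + 9.18 = 23.73 million.
Denominator = 202.85 + 2.72 = 205.57 million.
Broad rate = 23.73 / 205.57 = 11.54%.
Headline unemployment rate = 11.83 / 202.85 = 5.83%.

Broad underutilization rate ≈ 11.54%; headline unemployment rate ≈ 5.83%.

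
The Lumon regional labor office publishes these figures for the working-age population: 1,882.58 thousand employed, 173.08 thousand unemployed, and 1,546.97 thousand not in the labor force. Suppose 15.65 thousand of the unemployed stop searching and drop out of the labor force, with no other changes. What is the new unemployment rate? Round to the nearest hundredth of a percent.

New unemployment rate ≈ 7.72%.

Initially, labor force = 1,882.58 + 173.08 = 2,055.66 thousand, so u = 173.08/2,055.66 = 8.42%.
After the change, unemployed and labor force both fall by 15.65 → E = 1,882.58, U = 157.43, labor force = 2,040.01 thousand.
New unemployment rate = 157.43 / 2,040.01 = 7.72%.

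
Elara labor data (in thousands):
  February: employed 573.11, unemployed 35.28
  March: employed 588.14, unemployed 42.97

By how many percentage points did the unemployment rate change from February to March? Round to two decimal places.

February: labor force = 573.11 + 35.28 = 608.39; u = 35.28/608.39 = 5.80%.
March: labor force = 588.14 + 42.97 = 631.11; u = 42.97/631.11 = 6.81%.
Change = 6.81% − 5.80% = +1.01 pp.

The unemployment rate changed by +1.01 percentage points.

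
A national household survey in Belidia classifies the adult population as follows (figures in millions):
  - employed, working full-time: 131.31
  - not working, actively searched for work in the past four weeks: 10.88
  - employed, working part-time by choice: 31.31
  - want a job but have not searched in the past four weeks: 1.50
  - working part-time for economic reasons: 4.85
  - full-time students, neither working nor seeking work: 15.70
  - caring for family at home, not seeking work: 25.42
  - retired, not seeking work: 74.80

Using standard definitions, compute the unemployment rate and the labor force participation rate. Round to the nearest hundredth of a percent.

Employed = 131.31 + 31.31 + 4.85 = 167.47 million (anyone who worked, including part-time for economic reasons, counts as employed).
Unemployed = 10.88 million.
Labor force = 167.47 + 10.88 = 178.35 million.
Not in labor force = 1.50 + 15.70 + 25.42 + 74.80 = 117.42 million (those not working and not actively searching are outside the labor force — including those who want a job but have given up searching).
Civilian working-age population = 178.35 + 117.42 = 295.77 million.
Unemployment rate = 10.88 / 178.35 = 6.10%.
Labor force participation rate = 178.35 / 295.77 = 60.30%.

Unemployment rate ≈ 6.10%; labor force participation rate ≈ 60.30%.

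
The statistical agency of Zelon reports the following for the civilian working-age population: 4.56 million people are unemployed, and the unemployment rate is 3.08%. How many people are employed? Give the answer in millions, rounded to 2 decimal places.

About 143.49 million are employed.

Labor force = U / u = 4.56 / 0.0308 ≈ 148.05 million.
Employed = labor force − unemployed = 148.05 − 4.56 = 143.49 million.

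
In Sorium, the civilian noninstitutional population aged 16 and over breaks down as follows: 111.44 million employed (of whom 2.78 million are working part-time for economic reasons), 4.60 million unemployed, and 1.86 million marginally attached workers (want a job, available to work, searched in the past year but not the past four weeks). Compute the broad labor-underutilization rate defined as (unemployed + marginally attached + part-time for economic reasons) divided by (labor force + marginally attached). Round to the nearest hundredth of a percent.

Broad underutilization rate ≈ 7.84%.

Labor force = 111.44 + 4.60 = 116.04 million.
Numerator = 4.60 + 1.86 + 2.78 = 9.24 million.
Denominator = 116.04 + 1.86 = 117.90 million.
Broad rate = 9.24 / 117.90 = 7.84%.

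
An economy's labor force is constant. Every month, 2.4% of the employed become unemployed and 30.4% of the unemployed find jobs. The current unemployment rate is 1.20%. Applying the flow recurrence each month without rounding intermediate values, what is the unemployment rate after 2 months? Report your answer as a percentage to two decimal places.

With a fixed labor force, u_{t+1} = u_t + s·(1−u_t) − f·u_t = u_t·(1−s−f) + s.
Here 1−s−f = 0.672 and s = 0.024.
u_1 = 0.012000 × 0.672 + 0.024 = 0.032064.
u_2 = 0.032064 × 0.672 + 0.024 = 0.045547.

Unemployment rate after two months ≈ 4.55%.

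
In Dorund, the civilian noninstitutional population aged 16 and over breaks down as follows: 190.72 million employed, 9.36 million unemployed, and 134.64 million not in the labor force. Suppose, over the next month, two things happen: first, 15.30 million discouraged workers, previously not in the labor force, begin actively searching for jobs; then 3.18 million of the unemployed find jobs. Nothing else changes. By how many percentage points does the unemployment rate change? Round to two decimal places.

Initially, labor force = 190.72 + 9.36 = 200.08 million, so u = 9.36/200.08 = 4.68%.
After the first change, unemployed and labor force both rise by 15.30 → E = 190.72, U = 24.66, labor force = 215.38 million.
After the second change, unemployed falls and employed rises by 3.18; labor force unchanged → E = 193.90, U = 21.48, labor force = 215.38 million.
New unemployment rate = 21.48 / 215.38 = 9.97%.
Change = 9.97% − 4.68% = +5.29 percentage points.

The unemployment rate changes by +5.29 percentage points.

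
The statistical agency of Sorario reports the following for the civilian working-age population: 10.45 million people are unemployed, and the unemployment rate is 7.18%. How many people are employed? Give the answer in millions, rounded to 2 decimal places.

Labor force = U / u = 10.45 / 0.0718 ≈ 145.54 million.
Employed = labor force − unemployed = 145.54 − 10.45 = 135.09 million.

About 135.09 million are employed.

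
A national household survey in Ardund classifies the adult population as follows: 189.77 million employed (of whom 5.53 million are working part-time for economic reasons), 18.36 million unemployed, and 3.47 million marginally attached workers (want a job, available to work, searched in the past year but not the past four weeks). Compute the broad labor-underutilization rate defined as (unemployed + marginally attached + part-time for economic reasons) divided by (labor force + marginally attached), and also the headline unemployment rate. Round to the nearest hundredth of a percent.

Broad underutilization rate ≈ 12.93%; headline unemployment rate ≈ 8.82%.

Labor force = 189.77 + 18.36 = 208.13 million.
Numerator = 18.36 + 3.47 + 5.53 = 27.36 million.
Denominator = 208.13 + 3.47 = 211.60 million.
Broad rate = 27.36 / 211.60 = 12.93%.
Headline unemployment rate = 18.36 / 208.13 = 8.82%.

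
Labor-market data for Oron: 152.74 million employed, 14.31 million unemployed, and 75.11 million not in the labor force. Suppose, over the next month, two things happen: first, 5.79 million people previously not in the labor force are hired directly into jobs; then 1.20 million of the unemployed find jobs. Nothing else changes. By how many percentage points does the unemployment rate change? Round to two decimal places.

Initially, labor force = 152.74 + 14.31 = 167.05 million, so u = 14.31/167.05 = 8.57%.
After the first change, employed and labor force both rise by 5.79; unemployed unchanged → E = 158.53, U = 14.31, labor force = 172.84 million.
After the second change, unemployed falls and employed rises by 1.20; labor force unchanged → E = 159.73, U = 13.11, labor force = 172.84 million.
New unemployment rate = 13.11 / 172.84 = 7.59%.
Change = 7.59% − 8.57% = −0.98 percentage points.

The unemployment rate changes by −0.98 percentage points.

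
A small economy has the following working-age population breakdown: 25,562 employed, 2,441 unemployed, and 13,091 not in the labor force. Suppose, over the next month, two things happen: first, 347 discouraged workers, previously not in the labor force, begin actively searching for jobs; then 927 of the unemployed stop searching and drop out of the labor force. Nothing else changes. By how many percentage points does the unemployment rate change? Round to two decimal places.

Initially, labor force = 25,562 + 2,441 = 28,003, so u = 2,441/28,003 = 8.72%.
After the first change, unemployed and labor force both rise by 347 → E = 25,562, U = 2,788, labor force = 28,350.
After the second change, unemployed and labor force both fall by 927 → E = 25,562, U = 1,861, labor force = 27,423.
New unemployment rate = 1,861 / 27,423 = 6.79%.
Change = 6.79% − 8.72% = −1.93 percentage points.

The unemployment rate changes by −1.93 percentage points.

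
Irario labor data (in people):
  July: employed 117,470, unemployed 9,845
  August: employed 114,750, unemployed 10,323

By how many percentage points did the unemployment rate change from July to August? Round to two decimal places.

July: labor force = 117,470 + 9,845 = 127,315; u = 9,845/127,315 = 7.73%.
August: labor force = 114,750 + 10,323 = 125,073; u = 10,323/125,073 = 8.25%.
Change = 8.25% − 7.73% = +0.52 pp.

The unemployment rate changed by +0.52 percentage points.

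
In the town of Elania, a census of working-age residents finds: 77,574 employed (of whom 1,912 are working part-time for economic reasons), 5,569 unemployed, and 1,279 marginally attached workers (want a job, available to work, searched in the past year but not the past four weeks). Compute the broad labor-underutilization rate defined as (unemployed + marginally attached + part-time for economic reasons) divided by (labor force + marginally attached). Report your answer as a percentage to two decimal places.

Broad underutilization rate ≈ 10.38%.

Labor force = 77,574 + 5,569 = 83,143.
Numerator = 5,569 + 1,279 + 1,912 = 8,760.
Denominator = 83,143 + 1,279 = 84,422.
Broad rate = 8,760 / 84,422 = 10.38%.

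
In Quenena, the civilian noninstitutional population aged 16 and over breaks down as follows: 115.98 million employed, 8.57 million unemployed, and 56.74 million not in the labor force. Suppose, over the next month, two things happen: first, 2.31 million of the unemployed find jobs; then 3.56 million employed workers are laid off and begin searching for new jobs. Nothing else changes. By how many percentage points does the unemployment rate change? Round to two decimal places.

The unemployment rate changes by +1.00 percentage points.

Initially, labor force = 115.98 + 8.57 = 124.55 million, so u = 8.57/124.55 = 6.88%.
After the first change, unemployed falls and employed rises by 2.31; labor force unchanged → E = 118.29, U = 6.26, labor force = 124.55 million.
After the second change, employed falls and unemployed rises by 3.56; labor force unchanged → E = 114.73, U = 9.82, labor force = 124.55 million.
New unemployment rate = 9.82 / 124.55 = 7.88%.
Change = 7.88% − 6.88% = +1.00 percentage points.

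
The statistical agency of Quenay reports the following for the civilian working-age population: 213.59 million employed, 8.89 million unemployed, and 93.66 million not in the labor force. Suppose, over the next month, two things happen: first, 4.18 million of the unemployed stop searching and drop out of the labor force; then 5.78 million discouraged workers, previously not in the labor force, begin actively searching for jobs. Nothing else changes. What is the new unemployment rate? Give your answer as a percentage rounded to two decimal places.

Initially, labor force = 213.59 + 8.89 = 222.48 million, so u = 8.89/222.48 = 4.00%.
After the first change, unemployed and labor force both fall by 4.18 → E = 213.59, U = 4.71, labor force = 218.30 million.
After the second change, unemployed and labor force both rise by 5.78 → E = 213.59, U = 10.49, labor force = 224.08 million.
New unemployment rate = 10.49 / 224.08 = 4.68%.

New unemployment rate ≈ 4.68%.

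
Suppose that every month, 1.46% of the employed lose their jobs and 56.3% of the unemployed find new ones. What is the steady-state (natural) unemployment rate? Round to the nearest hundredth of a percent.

Steady-state unemployment rate ≈ 2.53%.

At steady state the flows balance: s·E = f·U, so U/(E+U) = s/(s+f).
u* = 1.46 / (1.46 + 56.3) = 1.46 / 57.76 = 2.53%.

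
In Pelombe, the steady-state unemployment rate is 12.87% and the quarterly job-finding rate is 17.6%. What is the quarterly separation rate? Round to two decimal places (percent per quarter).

Separation rate ≈ 2.60% per quarter.

From u* = s/(s+f): s = u·f/(1−u).
s = 0.1287 × 17.6 / (1 − 0.1287) = 2.2651 / 0.8713 ≈ 2.60% per quarter.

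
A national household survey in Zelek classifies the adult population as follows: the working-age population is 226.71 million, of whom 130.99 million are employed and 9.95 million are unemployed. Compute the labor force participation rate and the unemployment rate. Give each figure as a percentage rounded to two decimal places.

Labor force participation rate ≈ 62.17%; unemployment rate ≈ 7.06%.

Labor force = employed + unemployed = 130.99 + 9.95 = 140.94 million.
Unemployment rate = 9.95 / 140.94 = 7.06%.
Labor force participation rate = 140.94 / 226.71 = 62.17%.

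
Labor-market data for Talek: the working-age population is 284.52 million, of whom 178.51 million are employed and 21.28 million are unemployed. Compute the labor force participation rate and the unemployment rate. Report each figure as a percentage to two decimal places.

Labor force = employed + unemployed = 178.51 + 21.28 = 199.79 million.
Unemployment rate = 21.28 / 199.79 = 10.65%.
Labor force participation rate = 199.79 / 284.52 = 70.22%.

Labor force participation rate ≈ 70.22%; unemployment rate ≈ 10.65%.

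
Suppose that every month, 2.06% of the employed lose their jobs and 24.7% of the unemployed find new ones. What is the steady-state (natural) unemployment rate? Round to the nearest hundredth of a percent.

Steady-state unemployment rate ≈ 7.70%.

At steady state the flows balance: s·E = f·U, so U/(E+U) = s/(s+f).
u* = 2.06 / (2.06 + 24.7) = 2.06 / 26.76 = 7.70%.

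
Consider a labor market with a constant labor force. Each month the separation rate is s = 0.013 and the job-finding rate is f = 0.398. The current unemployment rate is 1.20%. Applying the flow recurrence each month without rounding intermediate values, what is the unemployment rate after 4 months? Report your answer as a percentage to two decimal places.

With a fixed labor force, u_{t+1} = u_t + s·(1−u_t) − f·u_t = u_t·(1−s−f) + s.
Here 1−s−f = 0.589 and s = 0.013.
u_1 = 0.012000 × 0.589 + 0.013 = 0.020068.
u_2 = 0.020068 × 0.589 + 0.013 = 0.024820.
u_3 = 0.024820 × 0.589 + 0.013 = 0.027619.
u_4 = 0.027619 × 0.589 + 0.013 = 0.029268.

Unemployment rate after four months ≈ 2.93%.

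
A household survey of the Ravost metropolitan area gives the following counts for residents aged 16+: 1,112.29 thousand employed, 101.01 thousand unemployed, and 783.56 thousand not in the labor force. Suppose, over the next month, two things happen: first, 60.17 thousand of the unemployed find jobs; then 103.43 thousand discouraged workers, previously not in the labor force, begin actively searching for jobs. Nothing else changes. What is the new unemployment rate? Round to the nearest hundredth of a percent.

New unemployment rate ≈ 10.96%.

Initially, labor force = 1,112.29 + 101.01 = 1,213.30 thousand, so u = 101.01/1,213.30 = 8.33%.
After the first change, unemployed falls and employed rises by 60.17; labor force unchanged → E = 1,172.46, U = 40.84, labor force = 1,213.30 thousand.
After the second change, unemployed and labor force both rise by 103.43 → E = 1,172.46, U = 144.27, labor force = 1,316.73 thousand.
New unemployment rate = 144.27 / 1,316.73 = 10.96%.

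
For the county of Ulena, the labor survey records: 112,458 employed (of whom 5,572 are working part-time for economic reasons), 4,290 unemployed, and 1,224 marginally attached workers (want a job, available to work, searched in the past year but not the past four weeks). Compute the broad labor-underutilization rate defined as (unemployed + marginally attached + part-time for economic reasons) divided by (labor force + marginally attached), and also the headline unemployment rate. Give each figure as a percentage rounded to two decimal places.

Broad underutilization rate ≈ 9.40%; headline unemployment rate ≈ 3.67%.

Labor force = 112,458 + 4,290 = 116,748.
Numerator = 4,290 + 1,224 + 5,572 = 11,086.
Denominator = 116,748 + 1,224 = 117,972.
Broad rate = 11,086 / 117,972 = 9.40%.
Headline unemployment rate = 4,290 / 116,748 = 3.67%.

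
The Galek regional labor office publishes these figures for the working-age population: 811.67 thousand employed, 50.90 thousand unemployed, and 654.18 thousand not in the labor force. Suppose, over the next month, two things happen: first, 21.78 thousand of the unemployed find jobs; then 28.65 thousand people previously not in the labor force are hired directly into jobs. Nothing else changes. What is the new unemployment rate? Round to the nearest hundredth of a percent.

New unemployment rate ≈ 3.27%.

Initially, labor force = 811.67 + 50.90 = 862.57 thousand, so u = 50.90/862.57 = 5.90%.
After the first change, unemployed falls and employed rises by 21.78; labor force unchanged → E = 833.45, U = 29.12, labor force = 862.57 thousand.
After the second change, employed and labor force both rise by 28.65; unemployed unchanged → E = 862.10, U = 29.12, labor force = 891.22 thousand.
New unemployment rate = 29.12 / 891.22 = 3.27%.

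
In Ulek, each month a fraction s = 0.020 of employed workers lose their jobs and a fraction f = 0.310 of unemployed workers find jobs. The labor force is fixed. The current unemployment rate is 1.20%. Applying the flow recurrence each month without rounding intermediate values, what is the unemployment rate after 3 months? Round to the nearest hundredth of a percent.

Unemployment rate after three months ≈ 4.60%.

With a fixed labor force, u_{t+1} = u_t + s·(1−u_t) − f·u_t = u_t·(1−s−f) + s.
Here 1−s−f = 0.670 and s = 0.020.
u_1 = 0.012000 × 0.670 + 0.020 = 0.028040.
u_2 = 0.028040 × 0.670 + 0.020 = 0.038787.
u_3 = 0.038787 × 0.670 + 0.020 = 0.045987.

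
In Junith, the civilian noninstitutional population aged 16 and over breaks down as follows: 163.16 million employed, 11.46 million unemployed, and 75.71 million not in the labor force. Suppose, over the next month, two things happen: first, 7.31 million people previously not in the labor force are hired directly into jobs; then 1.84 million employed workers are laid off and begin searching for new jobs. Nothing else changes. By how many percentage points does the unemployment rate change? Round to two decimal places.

Initially, labor force = 163.16 + 11.46 = 174.62 million, so u = 11.46/174.62 = 6.56%.
After the first change, employed and labor force both rise by 7.31; unemployed unchanged → E = 170.47, U = 11.46, labor force = 181.93 million.
After the second change, employed falls and unemployed rises by 1.84; labor force unchanged → E = 168.63, U = 13.30, labor force = 181.93 million.
New unemployment rate = 13.30 / 181.93 = 7.31%.
Change = 7.31% − 6.56% = +0.75 percentage points.

The unemployment rate changes by +0.75 percentage points.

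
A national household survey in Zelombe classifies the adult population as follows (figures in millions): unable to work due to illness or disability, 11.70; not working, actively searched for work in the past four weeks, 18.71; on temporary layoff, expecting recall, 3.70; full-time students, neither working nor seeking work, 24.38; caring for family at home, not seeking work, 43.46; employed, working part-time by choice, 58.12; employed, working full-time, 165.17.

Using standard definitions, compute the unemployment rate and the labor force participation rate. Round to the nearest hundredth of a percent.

Employed = 58.12 + 165.17 = 223.29 million.
Unemployed = 18.71 + 3.70 = 22.41 million (jobless and actively searching, or on temporary layoff).
Labor force = 223.29 + 22.41 = 245.70 million.
Not in labor force = 11.70 + 24.38 + 43.46 = 79.54 million (those not working and not actively searching are outside the labor force).
Civilian working-age population = 245.70 + 79.54 = 325.24 million.
Unemployment rate = 22.41 / 245.70 = 9.12%.
Labor force participation rate = 245.70 / 325.24 = 75.54%.

Unemployment rate ≈ 9.12%; labor force participation rate ≈ 75.54%.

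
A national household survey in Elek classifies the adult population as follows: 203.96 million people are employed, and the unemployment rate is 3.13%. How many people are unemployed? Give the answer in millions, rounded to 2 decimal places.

Let U be the number unemployed. The labor force is E + U, and U/(E+U) = 0.0313.
So U = 0.0313 × 203.96 / (1 − 0.0313) = 6.3839 / 0.9687 ≈ 6.59 million.

About 6.59 million are unemployed.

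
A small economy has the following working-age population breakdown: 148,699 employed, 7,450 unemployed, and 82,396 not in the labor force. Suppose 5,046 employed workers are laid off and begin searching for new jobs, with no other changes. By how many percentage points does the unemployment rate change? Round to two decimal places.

Initially, labor force = 148,699 + 7,450 = 156,149, so u = 7,450/156,149 = 4.77%.
After the change, employed falls and unemployed rises by 5,046; labor force unchanged → E = 143,653, U = 12,496, labor force = 156,149.
New unemployment rate = 12,496 / 156,149 = 8.00%.
Change = 8.00% − 4.77% = +3.23 percentage points.

The unemployment rate changes by +3.23 percentage points.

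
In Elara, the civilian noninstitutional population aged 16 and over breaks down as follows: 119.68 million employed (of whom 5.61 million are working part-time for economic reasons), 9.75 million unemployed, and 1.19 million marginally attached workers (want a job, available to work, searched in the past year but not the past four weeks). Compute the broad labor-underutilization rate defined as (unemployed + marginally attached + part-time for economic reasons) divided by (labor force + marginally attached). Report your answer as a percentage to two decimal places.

Broad underutilization rate ≈ 12.67%.

Labor force = 119.68 + 9.75 = 129.43 million.
Numerator = 9.75 + 1.19 + 5.61 = 16.55 million.
Denominator = 129.43 + 1.19 = 130.62 million.
Broad rate = 16.55 / 130.62 = 12.67%.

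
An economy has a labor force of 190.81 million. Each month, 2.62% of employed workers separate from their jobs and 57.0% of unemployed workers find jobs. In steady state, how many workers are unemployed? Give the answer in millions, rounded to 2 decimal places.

Steady-state unemployment rate u* = s/(s+f) = 2.62/(2.62+57.0) = 0.043945.
Unemployed = u* × labor force = 0.043945 × 190.81 ≈ 8.39 million.

About 8.39 million are unemployed in steady state.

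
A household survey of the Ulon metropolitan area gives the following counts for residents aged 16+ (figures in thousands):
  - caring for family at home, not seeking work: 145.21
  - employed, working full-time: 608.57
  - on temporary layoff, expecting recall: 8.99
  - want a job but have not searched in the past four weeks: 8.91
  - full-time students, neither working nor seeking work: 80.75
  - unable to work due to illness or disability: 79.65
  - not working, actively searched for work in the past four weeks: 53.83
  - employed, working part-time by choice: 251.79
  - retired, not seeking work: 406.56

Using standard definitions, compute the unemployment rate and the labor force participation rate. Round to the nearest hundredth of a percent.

Employed = 608.57 + 251.79 = 860.36 thousand.
Unemployed = 8.99 + 53.83 = 62.82 thousand (jobless and actively searching, or on temporary layoff).
Labor force = 860.36 + 62.82 = 923.18 thousand.
Not in labor force = 145.21 + 8.91 + 80.75 + 79.65 + 406.56 = 721.08 thousand (those not working and not actively searching are outside the labor force — including those who want a job but have given up searching).
Civilian working-age population = 923.18 + 721.08 = 1,644.26 thousand.
Unemployment rate = 62.82 / 923.18 = 6.80%.
Labor force participation rate = 923.18 / 1,644.26 = 56.15%.

Unemployment rate ≈ 6.80%; labor force participation rate ≈ 56.15%.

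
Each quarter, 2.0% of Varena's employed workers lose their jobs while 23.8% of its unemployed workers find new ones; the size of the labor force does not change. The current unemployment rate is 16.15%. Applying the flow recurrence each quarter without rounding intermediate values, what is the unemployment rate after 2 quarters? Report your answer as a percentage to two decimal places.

With a fixed labor force, u_{t+1} = u_t + s·(1−u_t) − f·u_t = u_t·(1−s−f) + s.
Here 1−s−f = 0.742 and s = 0.020.
u_1 = 0.161500 × 0.742 + 0.020 = 0.139833.
u_2 = 0.139833 × 0.742 + 0.020 = 0.123756.

Unemployment rate after two quarters ≈ 12.38%.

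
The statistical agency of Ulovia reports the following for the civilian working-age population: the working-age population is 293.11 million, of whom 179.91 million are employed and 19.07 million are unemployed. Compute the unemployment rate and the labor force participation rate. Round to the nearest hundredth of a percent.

Labor force = employed + unemployed = 179.91 + 19.07 = 198.98 million.
Unemployment rate = 19.07 / 198.98 = 9.58%.
Labor force participation rate = 198.98 / 293.11 = 67.89%.

Unemployment rate ≈ 9.58%; labor force participation rate ≈ 67.89%.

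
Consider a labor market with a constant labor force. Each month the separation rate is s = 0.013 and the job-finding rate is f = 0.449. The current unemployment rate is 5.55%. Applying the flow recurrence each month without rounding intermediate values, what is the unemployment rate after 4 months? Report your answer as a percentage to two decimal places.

With a fixed labor force, u_{t+1} = u_t + s·(1−u_t) − f·u_t = u_t·(1−s−f) + s.
Here 1−s−f = 0.538 and s = 0.013.
u_1 = 0.055500 × 0.538 + 0.013 = 0.042859.
u_2 = 0.042859 × 0.538 + 0.013 = 0.036058.
u_3 = 0.036058 × 0.538 + 0.013 = 0.032399.
u_4 = 0.032399 × 0.538 + 0.013 = 0.030431.

Unemployment rate after four months ≈ 3.04%.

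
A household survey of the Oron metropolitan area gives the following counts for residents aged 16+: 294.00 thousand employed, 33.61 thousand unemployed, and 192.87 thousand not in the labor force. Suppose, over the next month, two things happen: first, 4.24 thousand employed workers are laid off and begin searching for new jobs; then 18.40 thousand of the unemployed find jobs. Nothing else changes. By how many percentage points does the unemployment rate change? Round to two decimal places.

Initially, labor force = 294.00 + 33.61 = 327.61 thousand, so u = 33.61/327.61 = 10.26%.
After the first change, employed falls and unemployed rises by 4.24; labor force unchanged → E = 289.76, U = 37.85, labor force = 327.61 thousand.
After the second change, unemployed falls and employed rises by 18.40; labor force unchanged → E = 308.16, U = 19.45, labor force = 327.61 thousand.
New unemployment rate = 19.45 / 327.61 = 5.94%.
Change = 5.94% − 10.26% = −4.32 percentage points.

The unemployment rate changes by −4.32 percentage points.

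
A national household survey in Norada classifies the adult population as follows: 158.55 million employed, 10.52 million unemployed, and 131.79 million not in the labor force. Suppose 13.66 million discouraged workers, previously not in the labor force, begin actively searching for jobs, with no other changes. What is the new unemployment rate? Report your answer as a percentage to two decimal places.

New unemployment rate ≈ 13.23%.

Initially, labor force = 158.55 + 10.52 = 169.07 million, so u = 10.52/169.07 = 6.22%.
After the change, unemployed and labor force both rise by 13.66 → E = 158.55, U = 24.18, labor force = 182.73 million.
New unemployment rate = 24.18 / 182.73 = 13.23%.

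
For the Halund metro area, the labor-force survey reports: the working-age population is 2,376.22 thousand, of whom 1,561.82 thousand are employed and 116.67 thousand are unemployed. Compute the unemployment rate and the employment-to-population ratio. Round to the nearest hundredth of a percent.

Labor force = employed + unemployed = 1,561.82 + 116.67 = 1,678.49 thousand.
Unemployment rate = 116.67 / 1,678.49 = 6.95%.
Employment-population ratio = 1,561.82 / 2,376.22 = 65.73%.

Unemployment rate ≈ 6.95%; employment-population ratio ≈ 65.73%.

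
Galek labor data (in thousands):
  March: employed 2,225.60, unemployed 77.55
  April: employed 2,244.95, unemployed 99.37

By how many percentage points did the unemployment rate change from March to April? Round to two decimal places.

The unemployment rate changed by +0.87 percentage points.

March: labor force = 2,225.60 + 77.55 = 2,303.15; u = 77.55/2,303.15 = 3.37%.
April: labor force = 2,244.95 + 99.37 = 2,344.32; u = 99.37/2,344.32 = 4.24%.
Change = 4.24% − 3.37% = +0.87 pp.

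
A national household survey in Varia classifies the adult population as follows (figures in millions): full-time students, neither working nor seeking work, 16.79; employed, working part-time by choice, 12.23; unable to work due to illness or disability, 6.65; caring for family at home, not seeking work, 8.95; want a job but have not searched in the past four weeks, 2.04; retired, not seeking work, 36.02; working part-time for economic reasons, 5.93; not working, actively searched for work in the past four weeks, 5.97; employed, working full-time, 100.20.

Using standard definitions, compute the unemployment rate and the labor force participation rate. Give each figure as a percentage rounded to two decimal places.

Employed = 12.23 + 5.93 + 100.20 = 118.36 million (anyone who worked, including part-time for economic reasons, counts as employed).
Unemployed = 5.97 million.
Labor force = 118.36 + 5.97 = 124.33 million.
Not in labor force = 16.79 + 6.65 + 8.95 + 2.04 + 36.02 = 70.45 million (those not working and not actively searching are outside the labor force — including those who want a job but have given up searching).
Civilian working-age population = 124.33 + 70.45 = 194.78 million.
Unemployment rate = 5.97 / 124.33 = 4.80%.
Labor force participation rate = 124.33 / 194.78 = 63.83%.

Unemployment rate ≈ 4.80%; labor force participation rate ≈ 63.83%.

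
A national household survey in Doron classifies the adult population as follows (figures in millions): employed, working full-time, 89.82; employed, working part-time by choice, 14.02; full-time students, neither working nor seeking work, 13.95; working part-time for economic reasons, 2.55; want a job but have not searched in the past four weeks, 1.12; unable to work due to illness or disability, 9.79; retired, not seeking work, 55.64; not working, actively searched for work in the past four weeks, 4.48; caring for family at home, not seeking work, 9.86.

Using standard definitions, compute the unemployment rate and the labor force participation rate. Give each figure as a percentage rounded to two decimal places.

Unemployment rate ≈ 4.04%; labor force participation rate ≈ 55.10%.

Employed = 89.82 + 14.02 + 2.55 = 106.39 million (anyone who worked, including part-time for economic reasons, counts as employed).
Unemployed = 4.48 million.
Labor force = 106.39 + 4.48 = 110.87 million.
Not in labor force = 13.95 + 1.12 + 9.79 + 55.64 + 9.86 = 90.36 million (those not working and not actively searching are outside the labor force — including those who want a job but have given up searching).
Civilian working-age population = 110.87 + 90.36 = 201.23 million.
Unemployment rate = 4.48 / 110.87 = 4.04%.
Labor force participation rate = 110.87 / 201.23 = 55.10%.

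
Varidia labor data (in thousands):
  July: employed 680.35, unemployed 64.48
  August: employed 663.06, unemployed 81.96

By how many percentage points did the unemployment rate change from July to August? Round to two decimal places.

The unemployment rate changed by +2.34 percentage points.

July: labor force = 680.35 + 64.48 = 744.83; u = 64.48/744.83 = 8.66%.
August: labor force = 663.06 + 81.96 = 745.02; u = 81.96/745.02 = 11.00%.
Change = 11.00% − 8.66% = +2.34 pp.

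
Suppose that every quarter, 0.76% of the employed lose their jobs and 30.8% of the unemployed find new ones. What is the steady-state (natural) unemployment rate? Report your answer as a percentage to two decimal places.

At steady state the flows balance: s·E = f·U, so U/(E+U) = s/(s+f).
u* = 0.76 / (0.76 + 30.8) = 0.76 / 31.56 = 2.41%.

Steady-state unemployment rate ≈ 2.41%.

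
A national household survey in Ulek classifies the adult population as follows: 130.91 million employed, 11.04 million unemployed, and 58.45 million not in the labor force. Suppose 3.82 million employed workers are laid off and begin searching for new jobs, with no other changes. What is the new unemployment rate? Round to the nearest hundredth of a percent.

New unemployment rate ≈ 10.47%.

Initially, labor force = 130.91 + 11.04 = 141.95 million, so u = 11.04/141.95 = 7.78%.
After the change, employed falls and unemployed rises by 3.82; labor force unchanged → E = 127.09, U = 14.86, labor force = 141.95 million.
New unemployment rate = 14.86 / 141.95 = 10.47%.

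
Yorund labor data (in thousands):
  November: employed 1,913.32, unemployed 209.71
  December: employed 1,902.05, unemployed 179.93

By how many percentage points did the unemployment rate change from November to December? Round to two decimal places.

The unemployment rate changed by −1.24 percentage points.

November: labor force = 1,913.32 + 209.71 = 2,123.03; u = 209.71/2,123.03 = 9.88%.
December: labor force = 1,902.05 + 179.93 = 2,081.98; u = 179.93/2,081.98 = 8.64%.
Change = 8.64% − 9.88% = −1.24 pp.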